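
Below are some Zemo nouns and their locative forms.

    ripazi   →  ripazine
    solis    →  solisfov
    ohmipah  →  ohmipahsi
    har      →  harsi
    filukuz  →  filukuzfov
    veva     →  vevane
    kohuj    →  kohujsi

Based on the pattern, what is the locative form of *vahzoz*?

vahzozfov

Looking at the final sound of each stem: -fov when the stem ends in a sibilant (*solis*, *filukuz*); -si when the stem ends in a non-sibilant consonant (*ohmipah*, *har*, *kohuj*); -ne when the stem ends in a vowel (*ripazi*, *veva*).
The final sound of *vahzoz* is /z/, which is a sibilant, so the suffix is -fov, giving *vahzozfov*.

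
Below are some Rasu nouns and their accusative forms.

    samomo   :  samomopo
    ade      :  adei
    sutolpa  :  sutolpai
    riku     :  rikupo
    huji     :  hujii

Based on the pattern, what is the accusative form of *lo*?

lopo

The pattern is rounding harmony: -po when the last vowel of the stem is a rounded vowel (*samomo*, *riku*); -i when the last vowel of the stem is an unrounded vowel (*ade*, *sutolpa*, *huji*).
Since the last vowel of *lo* is /o/ (a rounded vowel), it takes -po, giving *lopo*.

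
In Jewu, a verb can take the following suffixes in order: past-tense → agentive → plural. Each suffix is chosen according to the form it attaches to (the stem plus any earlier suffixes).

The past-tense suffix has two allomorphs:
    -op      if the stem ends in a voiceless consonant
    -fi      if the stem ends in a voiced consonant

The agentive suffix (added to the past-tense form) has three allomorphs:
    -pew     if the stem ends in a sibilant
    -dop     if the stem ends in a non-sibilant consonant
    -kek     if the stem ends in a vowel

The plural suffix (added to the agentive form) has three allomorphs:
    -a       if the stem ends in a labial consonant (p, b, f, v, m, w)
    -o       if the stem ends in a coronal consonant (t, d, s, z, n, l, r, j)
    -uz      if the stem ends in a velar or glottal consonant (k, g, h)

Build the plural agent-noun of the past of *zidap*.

*zidap* — final consonant /p/ (voiceless) → -op → *zidapop*.
The past-tense form *zidapop*: final sound = /p/, a non-sibilant consonant → -dop → *zidapopdop*.
The final consonant of the agentive form *zidapopdop* is /p/, which is labial, so the plural suffix is -a, giving *zidapopdopa*.

zidapopdopa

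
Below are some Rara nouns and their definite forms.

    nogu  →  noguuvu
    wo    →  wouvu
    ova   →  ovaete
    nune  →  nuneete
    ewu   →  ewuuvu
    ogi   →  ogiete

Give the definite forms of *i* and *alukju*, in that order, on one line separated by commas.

The suffix is conditioned by the last vowel: -uvu when the last vowel of the stem is a rounded vowel (*nogu*, *wo*, *ewu*); -ete when the last vowel of the stem is an unrounded vowel (*ova*, *nune*, *ogi*).
*i* — last vowel /i/ (an unrounded vowel) → -ete → *iete*.
Since the last vowel of *alukju* is /u/ (a rounded vowel), it takes -uvu, giving *alukjuuvu*.

iete, alukjuuvu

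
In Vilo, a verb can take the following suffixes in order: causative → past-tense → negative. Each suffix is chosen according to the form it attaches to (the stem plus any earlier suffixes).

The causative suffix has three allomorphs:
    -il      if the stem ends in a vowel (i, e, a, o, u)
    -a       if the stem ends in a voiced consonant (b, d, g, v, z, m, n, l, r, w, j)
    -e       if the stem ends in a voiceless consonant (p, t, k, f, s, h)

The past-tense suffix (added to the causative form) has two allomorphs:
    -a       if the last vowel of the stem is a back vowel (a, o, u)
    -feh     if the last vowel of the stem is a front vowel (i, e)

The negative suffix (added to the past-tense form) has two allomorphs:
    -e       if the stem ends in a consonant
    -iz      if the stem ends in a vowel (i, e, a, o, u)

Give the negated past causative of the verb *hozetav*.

hozetavaaiz

Since the final sound of *hozetav* is /v/ (a voiced consonant), it takes -a, giving *hozetava*.
Since the last vowel of the causative form *hozetava* is /a/ (a back vowel), it takes -a, giving *hozetavaa*.
The past-tense form *hozetavaa* — final sound /a/ (a vowel) → -iz → *hozetavaaiz*.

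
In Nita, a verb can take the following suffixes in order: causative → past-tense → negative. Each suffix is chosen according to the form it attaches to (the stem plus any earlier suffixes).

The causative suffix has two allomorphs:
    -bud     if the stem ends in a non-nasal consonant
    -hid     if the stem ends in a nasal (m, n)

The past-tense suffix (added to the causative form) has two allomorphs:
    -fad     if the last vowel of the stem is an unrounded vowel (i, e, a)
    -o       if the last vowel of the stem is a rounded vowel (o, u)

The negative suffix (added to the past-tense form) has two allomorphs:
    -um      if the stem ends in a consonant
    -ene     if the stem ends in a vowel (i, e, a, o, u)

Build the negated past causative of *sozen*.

*sozen* — final consonant /n/ (a nasal) → -hid → *sozenhid*.
The last vowel of the causative form *sozenhid* is /i/, which is an unrounded vowel, so the past-tense suffix is -fad, giving *sozenhidfad*.
Since the final sound of the past-tense form *sozenhidfad* is /d/ (a consonant), it takes -um, giving *sozenhidfadum*.

sozenhidfadum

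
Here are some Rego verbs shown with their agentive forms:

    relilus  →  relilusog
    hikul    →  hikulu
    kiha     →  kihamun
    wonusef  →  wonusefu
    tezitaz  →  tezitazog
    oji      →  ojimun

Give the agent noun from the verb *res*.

The alternation tracks the final sound of the stem — -og when the stem ends in a sibilant (*relilus*, *tezitaz*); -u when the stem ends in a non-sibilant consonant (*hikul*, *wonusef*); -mun when the stem ends in a vowel (*kiha*, *oji*).
*res* — final sound /s/ (a sibilant) → -og → *resog*.

resog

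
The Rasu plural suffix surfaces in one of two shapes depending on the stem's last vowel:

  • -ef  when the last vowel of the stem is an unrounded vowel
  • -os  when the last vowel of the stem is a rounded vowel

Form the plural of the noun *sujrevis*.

The last vowel of *sujrevis* is /i/, which is an unrounded vowel, so the suffix is -ef, giving *sujrevisef*.

sujrevisef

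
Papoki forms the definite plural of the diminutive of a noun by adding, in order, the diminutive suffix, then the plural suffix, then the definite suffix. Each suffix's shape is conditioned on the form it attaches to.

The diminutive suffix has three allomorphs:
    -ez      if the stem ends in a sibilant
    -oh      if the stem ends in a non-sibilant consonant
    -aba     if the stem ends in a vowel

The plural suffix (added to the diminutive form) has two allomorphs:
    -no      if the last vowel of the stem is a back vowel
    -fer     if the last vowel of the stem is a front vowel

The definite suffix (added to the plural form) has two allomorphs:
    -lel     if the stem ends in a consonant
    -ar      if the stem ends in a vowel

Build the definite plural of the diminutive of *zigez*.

zigezezferlel

*zigez* — final sound /z/ (a sibilant) → -ez → *zigezez*.
The last vowel of the diminutive form *zigezez* is /e/, which is a front vowel, so the plural suffix is -fer, giving *zigezezfer*.
The plural form *zigezezfer* — final sound /r/ (a consonant) → -lel → *zigezezferlel*.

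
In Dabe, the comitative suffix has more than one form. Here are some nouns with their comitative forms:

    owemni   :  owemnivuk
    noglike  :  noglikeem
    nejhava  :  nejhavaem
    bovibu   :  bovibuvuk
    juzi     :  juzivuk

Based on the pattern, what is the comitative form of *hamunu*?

hamunuvuk

The alternation tracks the last vowel of the stem — -vuk when the last vowel of the stem is a high vowel (*owemni*, *bovibu*, *juzi*); -em when the last vowel of the stem is a non-high vowel (*noglike*, *nejhava*).
*hamunu*: last vowel = /u/, a high vowel → -vuk → *hamunuvuk*.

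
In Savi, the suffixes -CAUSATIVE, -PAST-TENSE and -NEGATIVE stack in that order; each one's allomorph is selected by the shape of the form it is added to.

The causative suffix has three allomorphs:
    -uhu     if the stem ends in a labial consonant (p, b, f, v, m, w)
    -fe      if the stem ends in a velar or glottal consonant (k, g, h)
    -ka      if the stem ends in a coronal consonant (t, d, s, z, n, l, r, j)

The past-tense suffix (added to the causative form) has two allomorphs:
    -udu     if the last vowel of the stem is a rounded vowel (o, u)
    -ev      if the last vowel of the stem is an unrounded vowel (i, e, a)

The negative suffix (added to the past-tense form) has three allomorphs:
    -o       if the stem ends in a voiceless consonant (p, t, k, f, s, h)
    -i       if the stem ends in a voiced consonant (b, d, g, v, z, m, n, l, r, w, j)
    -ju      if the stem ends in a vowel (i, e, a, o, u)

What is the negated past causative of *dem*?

demuhuuduju

*dem*: final consonant = /m/, labial → -uhu → *demuhu*.
The causative form *demuhu*: last vowel = /u/, a rounded vowel → -udu → *demuhuudu*.
The past-tense form *demuhuudu*: final sound = /u/, a vowel → -ju → *demuhuuduju*.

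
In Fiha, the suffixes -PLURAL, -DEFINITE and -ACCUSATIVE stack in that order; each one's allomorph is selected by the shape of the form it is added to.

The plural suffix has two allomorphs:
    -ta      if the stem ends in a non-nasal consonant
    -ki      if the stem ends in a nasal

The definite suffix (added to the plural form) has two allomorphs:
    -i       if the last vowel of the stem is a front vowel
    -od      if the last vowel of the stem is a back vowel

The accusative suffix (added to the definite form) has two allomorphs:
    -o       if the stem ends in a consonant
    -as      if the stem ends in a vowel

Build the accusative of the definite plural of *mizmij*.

*mizmij*: final consonant = /j/, non-nasal → -ta → *mizmijta*.
The last vowel of the plural form *mizmijta* is /a/, which is a back vowel, so the definite suffix is -od, giving *mizmijtaod*.
The definite form *mizmijtaod*: final sound = /d/, a consonant → -o → *mizmijtaodo*.

mizmijtaodo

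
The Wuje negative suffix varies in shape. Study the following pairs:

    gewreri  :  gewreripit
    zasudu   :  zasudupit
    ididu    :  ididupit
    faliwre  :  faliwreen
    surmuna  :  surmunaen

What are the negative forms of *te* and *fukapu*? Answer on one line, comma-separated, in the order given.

The suffix is conditioned by the last vowel: -pit when the last vowel of the stem is a high vowel (*gewreri*, *zasudu*, *ididu*); -en when the last vowel of the stem is a non-high vowel (*faliwre*, *surmuna*).
Since the last vowel of *te* is /e/ (a non-high vowel), it takes -en, giving *teen*.
Since the last vowel of *fukapu* is /u/ (a high vowel), it takes -pit, giving *fukapupit*.

teen, fukapupit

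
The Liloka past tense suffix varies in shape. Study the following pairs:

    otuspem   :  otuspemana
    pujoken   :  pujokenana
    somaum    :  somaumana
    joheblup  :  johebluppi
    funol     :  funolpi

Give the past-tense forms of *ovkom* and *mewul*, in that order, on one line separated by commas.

The pattern is nasality of the final consonant: -ana when the stem ends in a nasal (*otuspem*, *pujoken*, *somaum*); -pi when the stem ends in a non-nasal consonant (*joheblup*, *funol*).
The final consonant of *ovkom* is /m/, which is a nasal, so the suffix is -ana, giving *ovkomana*.
*mewul*: final consonant = /l/, non-nasal → -pi → *mewulpi*.

ovkomana, mewulpi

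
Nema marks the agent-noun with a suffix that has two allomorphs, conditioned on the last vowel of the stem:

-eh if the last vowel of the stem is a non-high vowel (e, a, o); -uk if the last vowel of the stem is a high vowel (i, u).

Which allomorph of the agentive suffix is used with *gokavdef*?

The last vowel of *gokavdef* is /e/, which is a non-high vowel, so the suffix is -eh.

-eh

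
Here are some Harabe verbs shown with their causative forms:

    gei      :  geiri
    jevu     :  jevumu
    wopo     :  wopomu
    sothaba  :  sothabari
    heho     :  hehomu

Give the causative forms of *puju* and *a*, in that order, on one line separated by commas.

pujumu, ari

The pattern is rounding harmony: -mu when the last vowel of the stem is a rounded vowel (*jevu*, *wopo*, *heho*); -ri when the last vowel of the stem is an unrounded vowel (*gei*, *sothaba*).
Since the last vowel of *puju* is /u/ (a rounded vowel), it takes -mu, giving *pujumu*.
Since the last vowel of *a* is /a/ (an unrounded vowel), it takes -ri, giving *ari*.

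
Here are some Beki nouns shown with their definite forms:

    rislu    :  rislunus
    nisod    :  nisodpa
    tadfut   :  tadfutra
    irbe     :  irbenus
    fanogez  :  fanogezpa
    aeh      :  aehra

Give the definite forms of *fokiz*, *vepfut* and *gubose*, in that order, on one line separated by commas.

Looking at the final sound of each stem: -ra when the stem ends in a voiceless consonant (*tadfut*, *aeh*); -pa when the stem ends in a voiced consonant (*nisod*, *fanogez*); -nus when the stem ends in a vowel (*rislu*, *irbe*).
*fokiz*: final sound = /z/, a voiced consonant → -pa → *fokizpa*.
The final sound of *vepfut* is /t/, which is a voiceless consonant, so the suffix is -ra, giving *vepfutra*.
*gubose*: final sound = /e/, a vowel → -nus → *gubosenus*.

fokizpa, vepfutra, gubosenus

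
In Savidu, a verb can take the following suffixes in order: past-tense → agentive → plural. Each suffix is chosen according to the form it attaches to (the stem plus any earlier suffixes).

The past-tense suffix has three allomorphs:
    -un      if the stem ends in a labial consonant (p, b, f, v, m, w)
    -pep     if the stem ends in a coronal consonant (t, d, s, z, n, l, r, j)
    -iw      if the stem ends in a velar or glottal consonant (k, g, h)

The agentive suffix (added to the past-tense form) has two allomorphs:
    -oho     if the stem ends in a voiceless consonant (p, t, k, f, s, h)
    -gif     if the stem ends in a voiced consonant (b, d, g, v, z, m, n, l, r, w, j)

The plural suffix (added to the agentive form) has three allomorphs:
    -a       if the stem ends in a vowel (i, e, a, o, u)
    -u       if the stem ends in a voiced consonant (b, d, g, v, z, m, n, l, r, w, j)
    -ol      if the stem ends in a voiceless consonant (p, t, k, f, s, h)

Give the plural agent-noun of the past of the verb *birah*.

Since the final consonant of *birah* is /h/ (velar/glottal), it takes -iw, giving *birahiw*.
The past-tense form *birahiw*: final consonant = /w/, voiced → -gif → *birahiwgif*.
The final sound of the agentive form *birahiwgif* is /f/, which is a voiceless consonant, so the plural suffix is -ol, giving *birahiwgifol*.

birahiwgifol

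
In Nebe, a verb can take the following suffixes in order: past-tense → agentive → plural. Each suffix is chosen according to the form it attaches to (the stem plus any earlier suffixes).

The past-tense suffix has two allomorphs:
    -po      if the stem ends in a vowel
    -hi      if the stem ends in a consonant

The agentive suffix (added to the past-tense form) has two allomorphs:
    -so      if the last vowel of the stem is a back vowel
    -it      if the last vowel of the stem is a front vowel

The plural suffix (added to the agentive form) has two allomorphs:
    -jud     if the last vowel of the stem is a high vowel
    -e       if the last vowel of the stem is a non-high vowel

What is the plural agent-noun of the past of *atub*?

atubhiitjud

*atub* — final sound /b/ (a consonant) → -hi → *atubhi*.
The past-tense form *atubhi*: last vowel = /i/, a front vowel → -it → *atubhiit*.
The last vowel of the agentive form *atubhiit* is /i/, which is a high vowel, so the plural suffix is -jud, giving *atubhiitjud*.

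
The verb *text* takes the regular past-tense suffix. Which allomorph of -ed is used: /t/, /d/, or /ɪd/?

The stem *text* ends in /t/ or /d/.
The -ed suffix is realized as /ɪd/ after /t, d/; as /t/ after other voiceless consonants; and as /d/ after other voiced sounds.
So -ed on *text* is pronounced /ɪd/.

/ɪd/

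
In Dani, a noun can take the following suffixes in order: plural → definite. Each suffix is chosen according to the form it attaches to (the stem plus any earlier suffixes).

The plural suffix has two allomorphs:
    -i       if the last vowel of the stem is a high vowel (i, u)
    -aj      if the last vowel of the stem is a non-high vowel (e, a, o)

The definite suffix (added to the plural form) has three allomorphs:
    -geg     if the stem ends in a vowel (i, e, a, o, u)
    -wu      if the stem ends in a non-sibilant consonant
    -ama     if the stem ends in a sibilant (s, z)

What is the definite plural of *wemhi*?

The last vowel of *wemhi* is /i/, which is a high vowel, so the plural suffix is -i, giving *wemhii*.
The final sound of the plural form *wemhii* is /i/, which is a vowel, so the definite suffix is -geg, giving *wemhiigeg*.

wemhiigeg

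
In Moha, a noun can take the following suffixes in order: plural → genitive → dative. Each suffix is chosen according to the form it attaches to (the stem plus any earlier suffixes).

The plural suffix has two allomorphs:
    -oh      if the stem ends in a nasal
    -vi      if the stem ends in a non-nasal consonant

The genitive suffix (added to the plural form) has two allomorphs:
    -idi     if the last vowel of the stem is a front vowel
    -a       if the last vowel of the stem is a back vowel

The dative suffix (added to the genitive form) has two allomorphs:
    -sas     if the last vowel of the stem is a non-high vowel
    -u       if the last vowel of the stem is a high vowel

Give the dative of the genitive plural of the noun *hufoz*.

hufozviidiu

Since the final consonant of *hufoz* is /z/ (non-nasal), it takes -vi, giving *hufozvi*.
Since the last vowel of the plural form *hufozvi* is /i/ (a front vowel), it takes -idi, giving *hufozviidi*.
The last vowel of the genitive form *hufozviidi* is /i/, which is a high vowel, so the dative suffix is -u, giving *hufozviidiu*.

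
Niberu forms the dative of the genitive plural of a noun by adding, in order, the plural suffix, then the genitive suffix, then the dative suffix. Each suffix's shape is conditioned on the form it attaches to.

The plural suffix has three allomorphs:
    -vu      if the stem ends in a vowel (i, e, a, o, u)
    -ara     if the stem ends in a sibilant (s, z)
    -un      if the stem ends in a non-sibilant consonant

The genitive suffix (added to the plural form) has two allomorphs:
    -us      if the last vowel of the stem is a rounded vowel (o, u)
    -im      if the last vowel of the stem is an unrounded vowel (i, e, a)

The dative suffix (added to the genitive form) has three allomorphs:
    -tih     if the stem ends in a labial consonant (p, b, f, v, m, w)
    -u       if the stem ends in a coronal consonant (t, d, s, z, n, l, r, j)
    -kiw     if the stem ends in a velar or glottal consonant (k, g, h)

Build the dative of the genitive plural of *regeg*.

regegunusu

*regeg* — final sound /g/ (a non-sibilant consonant) → -un → *regegun*.
The last vowel of the plural form *regegun* is /u/, which is a rounded vowel, so the genitive suffix is -us, giving *regegunus*.
Since the final consonant of the genitive form *regegunus* is /s/ (coronal), it takes -u, giving *regegunusu*.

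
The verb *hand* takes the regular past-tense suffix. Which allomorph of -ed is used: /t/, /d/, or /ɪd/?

/ɪd/

The stem *hand* ends in /t/ or /d/.
The -ed suffix is realized as /ɪd/ after /t, d/; as /t/ after other voiceless consonants; and as /d/ after other voiced sounds.
So -ed on *hand* is pronounced /ɪd/.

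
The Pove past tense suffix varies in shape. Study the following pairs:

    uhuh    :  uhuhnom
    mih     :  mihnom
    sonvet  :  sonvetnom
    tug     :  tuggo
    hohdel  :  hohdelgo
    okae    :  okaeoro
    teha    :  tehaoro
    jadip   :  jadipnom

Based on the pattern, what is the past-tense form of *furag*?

Looking at the final sound of each stem: -nom when the stem ends in a voiceless consonant (*uhuh*, *mih*, *sonvet*, *jadip*); -go when the stem ends in a voiced consonant (*tug*, *hohdel*); -oro when the stem ends in a vowel (*okae*, *teha*).
The final sound of *furag* is /g/, which is a voiced consonant, so the suffix is -go, giving *furaggo*.

furaggo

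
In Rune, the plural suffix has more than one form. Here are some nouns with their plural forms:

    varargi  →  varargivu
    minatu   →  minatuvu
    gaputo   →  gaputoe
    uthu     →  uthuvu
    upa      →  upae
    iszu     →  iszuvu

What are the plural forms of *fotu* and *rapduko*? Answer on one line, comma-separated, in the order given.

fotuvu, rapdukoe

The suffix is conditioned by the last vowel: -vu when the last vowel of the stem is a high vowel (*varargi*, *minatu*, *uthu*, *iszu*); -e when the last vowel of the stem is a non-high vowel (*gaputo*, *upa*).
*fotu*: last vowel = /u/, a high vowel → -vu → *fotuvu*.
*rapduko* — last vowel /o/ (a non-high vowel) → -e → *rapdukoe*.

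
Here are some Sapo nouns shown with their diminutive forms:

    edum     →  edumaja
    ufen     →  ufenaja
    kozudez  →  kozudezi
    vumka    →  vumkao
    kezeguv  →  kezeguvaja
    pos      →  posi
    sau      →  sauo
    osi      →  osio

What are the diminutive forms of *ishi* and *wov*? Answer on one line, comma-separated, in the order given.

ishio, wovaja

The alternation tracks the final sound of the stem — -i when the stem ends in a sibilant (*kozudez*, *pos*); -aja when the stem ends in a non-sibilant consonant (*edum*, *ufen*, *kezeguv*); -o when the stem ends in a vowel (*vumka*, *sau*, *osi*).
*ishi* — final sound /i/ (a vowel) → -o → *ishio*.
*wov*: final sound = /v/, a non-sibilant consonant → -aja → *wovaja*.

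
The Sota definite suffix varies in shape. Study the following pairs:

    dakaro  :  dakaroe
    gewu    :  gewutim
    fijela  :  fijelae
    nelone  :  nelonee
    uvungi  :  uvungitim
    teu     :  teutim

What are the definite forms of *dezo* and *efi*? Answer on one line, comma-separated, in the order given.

The suffix is conditioned by the last vowel: -tim when the last vowel of the stem is a high vowel (*gewu*, *uvungi*, *teu*); -e when the last vowel of the stem is a non-high vowel (*dakaro*, *fijela*, *nelone*).
The last vowel of *dezo* is /o/, which is a non-high vowel, so the suffix is -e, giving *dezoe*.
Since the last vowel of *efi* is /i/ (a high vowel), it takes -tim, giving *efitim*.

dezoe, efitim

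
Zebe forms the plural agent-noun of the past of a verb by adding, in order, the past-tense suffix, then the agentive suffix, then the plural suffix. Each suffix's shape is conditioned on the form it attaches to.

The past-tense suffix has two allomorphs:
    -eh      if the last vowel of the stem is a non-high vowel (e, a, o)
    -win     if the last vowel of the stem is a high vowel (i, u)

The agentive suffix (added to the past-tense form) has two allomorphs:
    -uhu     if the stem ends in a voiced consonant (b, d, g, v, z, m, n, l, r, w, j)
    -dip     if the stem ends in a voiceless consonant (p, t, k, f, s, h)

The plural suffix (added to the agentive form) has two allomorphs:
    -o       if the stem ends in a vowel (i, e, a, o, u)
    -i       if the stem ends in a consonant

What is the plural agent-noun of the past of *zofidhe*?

Since the last vowel of *zofidhe* is /e/ (a non-high vowel), it takes -eh, giving *zofidheeh*.
The past-tense form *zofidheeh* — final consonant /h/ (voiceless) → -dip → *zofidheehdip*.
The final sound of the agentive form *zofidheehdip* is /p/, which is a consonant, so the plural suffix is -i, giving *zofidheehdipi*.

zofidheehdipi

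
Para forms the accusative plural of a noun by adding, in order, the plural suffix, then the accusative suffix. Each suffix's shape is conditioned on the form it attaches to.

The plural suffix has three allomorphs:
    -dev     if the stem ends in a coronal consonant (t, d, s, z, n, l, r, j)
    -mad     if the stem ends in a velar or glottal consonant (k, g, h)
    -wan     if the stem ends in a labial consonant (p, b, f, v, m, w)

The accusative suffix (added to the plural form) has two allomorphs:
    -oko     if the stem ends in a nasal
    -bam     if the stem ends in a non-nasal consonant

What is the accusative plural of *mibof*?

*mibof* — final consonant /f/ (labial) → -wan → *mibofwan*.
The final consonant of the plural form *mibofwan* is /n/, which is a nasal, so the accusative suffix is -oko, giving *mibofwanoko*.

mibofwanoko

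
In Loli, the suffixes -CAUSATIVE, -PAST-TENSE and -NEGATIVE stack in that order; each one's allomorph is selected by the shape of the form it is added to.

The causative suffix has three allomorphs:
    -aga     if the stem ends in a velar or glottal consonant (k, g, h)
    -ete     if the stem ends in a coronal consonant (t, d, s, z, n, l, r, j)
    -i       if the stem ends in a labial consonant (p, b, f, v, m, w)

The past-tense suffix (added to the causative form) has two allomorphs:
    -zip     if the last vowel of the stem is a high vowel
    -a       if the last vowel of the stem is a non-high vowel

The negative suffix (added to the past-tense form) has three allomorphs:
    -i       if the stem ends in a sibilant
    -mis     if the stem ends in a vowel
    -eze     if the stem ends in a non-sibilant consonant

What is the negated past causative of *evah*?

evahagaamis

*evah* — final consonant /h/ (velar/glottal) → -aga → *evahaga*.
The causative form *evahaga*: last vowel = /a/, a non-high vowel → -a → *evahagaa*.
Since the final sound of the past-tense form *evahagaa* is /a/ (a vowel), it takes -mis, giving *evahagaamis*.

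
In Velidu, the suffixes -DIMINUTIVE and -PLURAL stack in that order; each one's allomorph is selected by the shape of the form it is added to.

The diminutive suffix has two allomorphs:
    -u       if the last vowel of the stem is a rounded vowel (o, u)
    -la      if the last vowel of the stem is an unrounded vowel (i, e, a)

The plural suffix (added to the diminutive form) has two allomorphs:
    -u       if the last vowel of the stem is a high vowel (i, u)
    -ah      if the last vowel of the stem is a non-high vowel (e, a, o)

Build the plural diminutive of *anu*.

anuuu

*anu* — last vowel /u/ (a rounded vowel) → -u → *anuu*.
The diminutive form *anuu* — last vowel /u/ (a high vowel) → -u → *anuuu*.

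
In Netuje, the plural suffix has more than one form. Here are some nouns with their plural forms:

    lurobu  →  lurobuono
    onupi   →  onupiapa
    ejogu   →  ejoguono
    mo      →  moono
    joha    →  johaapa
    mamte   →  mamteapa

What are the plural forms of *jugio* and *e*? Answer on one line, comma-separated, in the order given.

The suffix is conditioned by the last vowel: -ono when the last vowel of the stem is a rounded vowel (*lurobu*, *ejogu*, *mo*); -apa when the last vowel of the stem is an unrounded vowel (*onupi*, *joha*, *mamte*).
*jugio* — last vowel /o/ (a rounded vowel) → -ono → *jugioono*.
*e*: last vowel = /e/, an unrounded vowel → -apa → *eapa*.

jugioono, eapa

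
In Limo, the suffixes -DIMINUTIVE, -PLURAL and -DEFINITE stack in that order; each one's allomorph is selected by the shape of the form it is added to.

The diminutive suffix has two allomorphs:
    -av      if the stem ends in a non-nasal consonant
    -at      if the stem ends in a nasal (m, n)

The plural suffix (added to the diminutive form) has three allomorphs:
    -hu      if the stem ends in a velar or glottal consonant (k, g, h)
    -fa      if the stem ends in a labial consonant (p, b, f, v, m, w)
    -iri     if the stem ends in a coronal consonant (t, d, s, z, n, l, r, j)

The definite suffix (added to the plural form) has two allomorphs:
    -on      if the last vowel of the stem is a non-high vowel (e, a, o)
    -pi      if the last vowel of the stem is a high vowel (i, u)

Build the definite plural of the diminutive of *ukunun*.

ukununatiripi

*ukunun* — final consonant /n/ (a nasal) → -at → *ukununat*.
The diminutive form *ukununat*: final consonant = /t/, coronal → -iri → *ukununatiri*.
Since the last vowel of the plural form *ukununatiri* is /i/ (a high vowel), it takes -pi, giving *ukununatiripi*.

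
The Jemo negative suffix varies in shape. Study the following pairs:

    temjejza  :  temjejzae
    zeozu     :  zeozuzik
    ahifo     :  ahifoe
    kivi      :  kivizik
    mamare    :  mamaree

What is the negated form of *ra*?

The alternation tracks the last vowel of the stem — -zik when the last vowel of the stem is a high vowel (*zeozu*, *kivi*); -e when the last vowel of the stem is a non-high vowel (*temjejza*, *ahifo*, *mamare*).
The last vowel of *ra* is /a/, which is a non-high vowel, so the suffix is -e, giving *rae*.

rae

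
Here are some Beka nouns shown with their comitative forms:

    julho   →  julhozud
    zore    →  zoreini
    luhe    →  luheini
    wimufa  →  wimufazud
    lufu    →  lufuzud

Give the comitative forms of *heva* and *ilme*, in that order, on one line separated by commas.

hevazud, ilmeini

The pattern is front/back vowel harmony: -ini when the last vowel of the stem is a front vowel (*zore*, *luhe*); -zud when the last vowel of the stem is a back vowel (*julho*, *wimufa*, *lufu*).
*heva*: last vowel = /a/, a back vowel → -zud → *hevazud*.
Since the last vowel of *ilme* is /e/ (a front vowel), it takes -ini, giving *ilmeini*.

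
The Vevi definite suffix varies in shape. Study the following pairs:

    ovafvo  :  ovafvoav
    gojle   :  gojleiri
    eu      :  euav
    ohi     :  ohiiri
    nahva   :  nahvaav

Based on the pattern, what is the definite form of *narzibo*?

narziboav

The pattern is front/back vowel harmony: -iri when the last vowel of the stem is a front vowel (*gojle*, *ohi*); -av when the last vowel of the stem is a back vowel (*ovafvo*, *eu*, *nahva*).
*narzibo*: last vowel = /o/, a back vowel → -av → *narziboav*.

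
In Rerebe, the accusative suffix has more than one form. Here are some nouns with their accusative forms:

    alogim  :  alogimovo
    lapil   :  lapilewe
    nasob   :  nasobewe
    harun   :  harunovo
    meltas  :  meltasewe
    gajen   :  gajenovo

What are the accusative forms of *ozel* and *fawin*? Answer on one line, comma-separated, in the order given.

The suffix is conditioned by the final consonant: -ovo when the stem ends in a nasal (*alogim*, *harun*, *gajen*); -ewe when the stem ends in a non-nasal consonant (*lapil*, *nasob*, *meltas*).
*ozel*: final consonant = /l/, non-nasal → -ewe → *ozelewe*.
Since the final consonant of *fawin* is /n/ (a nasal), it takes -ovo, giving *fawinovo*.

ozelewe, fawinovo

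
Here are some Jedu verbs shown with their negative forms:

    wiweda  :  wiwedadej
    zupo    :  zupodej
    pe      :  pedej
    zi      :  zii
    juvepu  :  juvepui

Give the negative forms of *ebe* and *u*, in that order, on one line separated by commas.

Looking at the last vowel of each stem: -i when the last vowel of the stem is a high vowel (*zi*, *juvepu*); -dej when the last vowel of the stem is a non-high vowel (*wiweda*, *zupo*, *pe*).
Since the last vowel of *ebe* is /e/ (a non-high vowel), it takes -dej, giving *ebedej*.
*u* — last vowel /u/ (a high vowel) → -i → *ui*.

ebedej, ui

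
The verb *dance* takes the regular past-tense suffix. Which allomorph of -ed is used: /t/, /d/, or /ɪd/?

The stem *dance* ends in a voiceless consonant other than /t/.
The -ed suffix is realized as /ɪd/ after /t, d/; as /t/ after other voiceless consonants; and as /d/ after other voiced sounds.
So -ed on *dance* is pronounced /t/.

/t/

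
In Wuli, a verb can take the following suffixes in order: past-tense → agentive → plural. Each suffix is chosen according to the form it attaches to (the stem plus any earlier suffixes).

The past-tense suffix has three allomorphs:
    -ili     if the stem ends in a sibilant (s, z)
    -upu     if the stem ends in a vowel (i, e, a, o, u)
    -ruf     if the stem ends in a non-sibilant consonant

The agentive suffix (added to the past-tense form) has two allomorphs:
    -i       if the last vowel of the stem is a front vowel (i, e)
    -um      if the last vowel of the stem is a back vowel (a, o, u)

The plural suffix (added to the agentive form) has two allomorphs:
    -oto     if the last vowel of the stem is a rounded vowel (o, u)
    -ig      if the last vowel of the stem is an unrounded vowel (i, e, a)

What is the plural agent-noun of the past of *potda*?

The final sound of *potda* is /a/, which is a vowel, so the past-tense suffix is -upu, giving *potdaupu*.
The past-tense form *potdaupu*: last vowel = /u/, a back vowel → -um → *potdaupuum*.
Since the last vowel of the agentive form *potdaupuum* is /u/ (a rounded vowel), it takes -oto, giving *potdaupuumoto*.

potdaupuumoto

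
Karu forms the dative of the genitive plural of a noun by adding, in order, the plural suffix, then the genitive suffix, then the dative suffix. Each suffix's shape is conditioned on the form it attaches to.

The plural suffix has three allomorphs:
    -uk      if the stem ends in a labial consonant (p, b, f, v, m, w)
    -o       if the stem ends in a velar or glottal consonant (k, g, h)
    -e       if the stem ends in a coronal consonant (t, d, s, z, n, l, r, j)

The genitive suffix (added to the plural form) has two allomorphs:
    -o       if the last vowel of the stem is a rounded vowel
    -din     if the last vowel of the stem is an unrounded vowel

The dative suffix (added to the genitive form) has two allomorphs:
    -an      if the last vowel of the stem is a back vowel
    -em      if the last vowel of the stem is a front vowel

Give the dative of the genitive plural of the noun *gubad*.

*gubad*: final consonant = /d/, coronal → -e → *gubade*.
The plural form *gubade*: last vowel = /e/, an unrounded vowel → -din → *gubadedin*.
Since the last vowel of the genitive form *gubadedin* is /i/ (a front vowel), it takes -em, giving *gubadedinem*.

gubadedinem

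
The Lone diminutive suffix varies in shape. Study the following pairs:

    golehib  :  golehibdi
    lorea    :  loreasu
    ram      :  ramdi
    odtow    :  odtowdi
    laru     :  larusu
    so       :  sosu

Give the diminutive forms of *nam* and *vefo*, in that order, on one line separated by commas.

The pattern is consonant vs. vowel: -di when the stem ends in a consonant (*golehib*, *ram*, *odtow*); -su when the stem ends in a vowel (*lorea*, *laru*, *so*).
*nam* — final sound /m/ (a consonant) → -di → *namdi*.
*vefo* — final sound /o/ (a vowel) → -su → *vefosu*.

namdi, vefosu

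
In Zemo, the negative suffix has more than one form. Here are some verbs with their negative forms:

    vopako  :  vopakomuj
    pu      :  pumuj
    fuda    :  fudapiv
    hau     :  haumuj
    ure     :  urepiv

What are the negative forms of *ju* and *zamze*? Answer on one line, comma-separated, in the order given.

The suffix is conditioned by the last vowel: -muj when the last vowel of the stem is a rounded vowel (*vopako*, *pu*, *hau*); -piv when the last vowel of the stem is an unrounded vowel (*fuda*, *ure*).
Since the last vowel of *ju* is /u/ (a rounded vowel), it takes -muj, giving *jumuj*.
*zamze*: last vowel = /e/, an unrounded vowel → -piv → *zamzepiv*.

jumuj, zamzepiv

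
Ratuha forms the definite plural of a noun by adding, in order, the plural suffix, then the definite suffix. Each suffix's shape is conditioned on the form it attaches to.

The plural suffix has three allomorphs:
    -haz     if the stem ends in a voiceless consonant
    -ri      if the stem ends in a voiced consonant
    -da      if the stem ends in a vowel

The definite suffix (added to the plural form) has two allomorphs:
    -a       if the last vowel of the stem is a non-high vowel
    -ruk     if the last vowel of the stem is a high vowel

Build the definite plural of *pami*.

pamidaa

*pami* — final sound /i/ (a vowel) → -da → *pamida*.
The plural form *pamida*: last vowel = /a/, a non-high vowel → -a → *pamidaa*.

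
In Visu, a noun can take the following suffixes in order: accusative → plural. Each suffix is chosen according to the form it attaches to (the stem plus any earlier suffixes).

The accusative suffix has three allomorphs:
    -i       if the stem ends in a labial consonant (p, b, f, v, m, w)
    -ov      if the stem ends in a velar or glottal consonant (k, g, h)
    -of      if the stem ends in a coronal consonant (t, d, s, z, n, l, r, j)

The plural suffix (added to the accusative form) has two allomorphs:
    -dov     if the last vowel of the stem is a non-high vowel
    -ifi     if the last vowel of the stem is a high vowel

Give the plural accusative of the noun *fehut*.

fehutofdov

*fehut* — final consonant /t/ (coronal) → -of → *fehutof*.
The accusative form *fehutof*: last vowel = /o/, a non-high vowel → -dov → *fehutofdov*.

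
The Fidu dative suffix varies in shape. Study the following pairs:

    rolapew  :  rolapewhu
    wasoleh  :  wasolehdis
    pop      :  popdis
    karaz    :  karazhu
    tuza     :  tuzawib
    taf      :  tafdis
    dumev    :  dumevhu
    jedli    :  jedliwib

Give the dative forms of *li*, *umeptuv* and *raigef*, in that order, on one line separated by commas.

liwib, umeptuvhu, raigefdis

The alternation tracks the final sound of the stem — -dis when the stem ends in a voiceless consonant (*wasoleh*, *pop*, *taf*); -hu when the stem ends in a voiced consonant (*rolapew*, *karaz*, *dumev*); -wib when the stem ends in a vowel (*tuza*, *jedli*).
Since the final sound of *li* is /i/ (a vowel), it takes -wib, giving *liwib*.
*umeptuv* — final sound /v/ (a voiced consonant) → -hu → *umeptuvhu*.
Since the final sound of *raigef* is /f/ (a voiceless consonant), it takes -dis, giving *raigefdis*.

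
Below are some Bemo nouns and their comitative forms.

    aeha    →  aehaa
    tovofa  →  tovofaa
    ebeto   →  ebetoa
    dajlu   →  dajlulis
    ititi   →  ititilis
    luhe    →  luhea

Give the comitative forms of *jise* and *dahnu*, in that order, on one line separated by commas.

The pattern is height harmony: -lis when the last vowel of the stem is a high vowel (*dajlu*, *ititi*); -a when the last vowel of the stem is a non-high vowel (*aeha*, *tovofa*, *ebeto*, *luhe*).
Since the last vowel of *jise* is /e/ (a non-high vowel), it takes -a, giving *jisea*.
Since the last vowel of *dahnu* is /u/ (a high vowel), it takes -lis, giving *dahnulis*.

jisea, dahnulis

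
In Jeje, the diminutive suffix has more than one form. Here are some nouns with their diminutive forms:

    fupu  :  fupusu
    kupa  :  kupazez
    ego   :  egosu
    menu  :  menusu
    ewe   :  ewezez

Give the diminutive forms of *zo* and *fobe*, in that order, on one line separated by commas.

The alternation tracks the last vowel of the stem — -su when the last vowel of the stem is a rounded vowel (*fupu*, *ego*, *menu*); -zez when the last vowel of the stem is an unrounded vowel (*kupa*, *ewe*).
*zo* — last vowel /o/ (a rounded vowel) → -su → *zosu*.
Since the last vowel of *fobe* is /e/ (an unrounded vowel), it takes -zez, giving *fobezez*.

zosu, fobezez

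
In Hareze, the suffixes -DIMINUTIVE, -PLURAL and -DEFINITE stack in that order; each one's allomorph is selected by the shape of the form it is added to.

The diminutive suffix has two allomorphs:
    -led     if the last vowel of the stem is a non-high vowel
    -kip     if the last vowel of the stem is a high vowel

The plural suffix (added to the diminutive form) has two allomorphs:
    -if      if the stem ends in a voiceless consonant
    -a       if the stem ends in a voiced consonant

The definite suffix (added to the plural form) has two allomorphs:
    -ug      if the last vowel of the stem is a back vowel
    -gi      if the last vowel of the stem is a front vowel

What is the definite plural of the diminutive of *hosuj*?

hosujkipifgi

*hosuj* — last vowel /u/ (a high vowel) → -kip → *hosujkip*.
The diminutive form *hosujkip*: final consonant = /p/, voiceless → -if → *hosujkipif*.
The last vowel of the plural form *hosujkipif* is /i/, which is a front vowel, so the definite suffix is -gi, giving *hosujkipifgi*.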